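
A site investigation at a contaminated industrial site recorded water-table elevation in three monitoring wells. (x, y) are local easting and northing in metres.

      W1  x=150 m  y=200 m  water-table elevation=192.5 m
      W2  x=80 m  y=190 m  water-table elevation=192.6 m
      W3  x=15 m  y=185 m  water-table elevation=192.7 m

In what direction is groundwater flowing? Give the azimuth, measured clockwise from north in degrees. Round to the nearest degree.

Taking W1 as reference: W2−W1 = (-70, -10, +0.1); W3−W1 = (-135, -15, +0.2).
Solve a·Δx + b·Δy = Δh: det = (-70)·(-15) − (-135)·(-10) = -300.
∂h/∂x = [(+0.1)·(-15) − (+0.2)·(-10)] / -300 = -0.001667
∂h/∂y = [(-70)·(+0.2) − (-135)·(+0.1)] / -300 = +0.001667
Flow direction (−∇h) has components (+0.001667 E, -0.001667 N).
Azimuth = atan2(E, N) = atan2(+0.001667, -0.001667) = 135.0° ≈ 135°.

135°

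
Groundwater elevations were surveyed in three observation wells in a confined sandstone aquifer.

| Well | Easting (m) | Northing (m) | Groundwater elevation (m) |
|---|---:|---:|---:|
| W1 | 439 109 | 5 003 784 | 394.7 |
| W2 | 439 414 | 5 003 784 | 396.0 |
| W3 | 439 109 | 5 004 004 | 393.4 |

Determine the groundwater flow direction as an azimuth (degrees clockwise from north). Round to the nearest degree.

∂h/∂x = (396.0 − 394.7) / (439414 − 439109) = +0.004262
∂h/∂y = (393.4 − 394.7) / (5004004 − 5003784) = -0.005909
Flow direction (−∇h) has components (-0.004262 E, +0.005909 N).
Azimuth = atan2(E, N) = atan2(-0.004262, +0.005909) = 324.2° ≈ 324°.

324°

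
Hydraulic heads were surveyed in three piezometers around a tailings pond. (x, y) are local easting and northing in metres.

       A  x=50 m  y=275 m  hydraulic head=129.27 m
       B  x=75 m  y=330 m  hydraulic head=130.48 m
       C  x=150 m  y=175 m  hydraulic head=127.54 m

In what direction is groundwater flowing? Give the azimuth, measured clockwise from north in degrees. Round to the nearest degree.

189°

Taking A as reference: B−A = (25, 55, +1.21); C−A = (100, -100, -1.73).
Solve a·Δx + b·Δy = Δh: det = 25·(-100) − 100·55 = -8000.
∂h/∂x = [(+1.21)·(-100) − (-1.73)·55] / -8000 = +0.003231
∂h/∂y = [25·(-1.73) − 100·(+1.21)] / -8000 = +0.02053
Flow direction (−∇h) has components (-0.003231 E, -0.02053 N).
Azimuth = atan2(E, N) = atan2(-0.003231, -0.02053) = 188.9° ≈ 189°.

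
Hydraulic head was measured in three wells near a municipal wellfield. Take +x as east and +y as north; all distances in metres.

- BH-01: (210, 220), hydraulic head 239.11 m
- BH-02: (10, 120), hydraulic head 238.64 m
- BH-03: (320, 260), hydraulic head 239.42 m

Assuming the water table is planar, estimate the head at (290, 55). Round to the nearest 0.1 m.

240.0 m

Taking BH-01 as reference: BH-02−BH-01 = (-200, -100, -0.47); BH-03−BH-01 = (110, 40, +0.31).
Solve a·Δx + b·Δy = Δh: det = (-200)·40 − 110·(-100) = 3000.
∂h/∂x = [(-0.47)·40 − (+0.31)·(-100)] / 3000 = +0.004067
∂h/∂y = [(-200)·(+0.31) − 110·(-0.47)] / 3000 = -0.003433
h(290, 55) = 239.11 + (+0.004067)·(80) + (-0.003433)·(-165) = 239.11 +0.325 +0.566 = 240.002 m.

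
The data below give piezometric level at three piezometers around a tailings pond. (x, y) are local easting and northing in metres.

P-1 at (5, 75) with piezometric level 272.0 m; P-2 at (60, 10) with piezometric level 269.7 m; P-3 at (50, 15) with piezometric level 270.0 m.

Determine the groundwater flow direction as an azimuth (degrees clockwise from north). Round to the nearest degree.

Three-point gradient (reference P-1): Δ to P-2 = (55, -65, -2.3), Δ to P-3 = (45, -60, -2.0).
∂h/∂x = -0.02133, ∂h/∂y = +0.01733 (det = -375).
Flow direction (−∇h) has components (+0.02133 E, -0.01733 N).
Azimuth = atan2(E, N) = atan2(+0.02133, -0.01733) = 129.1° ≈ 129°.

129°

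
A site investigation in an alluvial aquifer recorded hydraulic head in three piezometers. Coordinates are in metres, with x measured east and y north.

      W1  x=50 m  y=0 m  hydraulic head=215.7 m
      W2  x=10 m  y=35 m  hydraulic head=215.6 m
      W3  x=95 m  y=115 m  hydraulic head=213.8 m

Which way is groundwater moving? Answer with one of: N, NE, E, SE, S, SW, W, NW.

Differences from W1: to W2 (Δx, Δy, Δh) = (-40, 35, -0.1); to W3 = (45, 115, -1.9).
Solve a·Δx + b·Δy = Δh: det = (-40)·115 − 45·35 = -6175.
∂h/∂x = [(-0.1)·115 − (-1.9)·35] / -6175 = -0.008907
∂h/∂y = [(-40)·(-1.9) − 45·(-0.1)] / -6175 = -0.01304
Flow = −∇h = (+0.008907 east, +0.01304 north), which points northeast.

NE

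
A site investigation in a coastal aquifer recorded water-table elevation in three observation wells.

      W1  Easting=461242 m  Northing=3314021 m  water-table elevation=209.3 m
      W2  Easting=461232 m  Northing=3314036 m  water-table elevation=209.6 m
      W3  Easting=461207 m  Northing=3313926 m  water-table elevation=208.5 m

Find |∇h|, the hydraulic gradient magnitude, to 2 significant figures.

Taking W1 as reference: W2−W1 = (-10, 15, +0.3); W3−W1 = (-35, -95, -0.8).
Solve a·Δx + b·Δy = Δh: det = (-10)·(-95) − (-35)·15 = 1475.
∂h/∂x = [(+0.3)·(-95) − (-0.8)·15] / 1475 = -0.01119
∂h/∂y = [(-10)·(-0.8) − (-35)·(+0.3)] / 1475 = +0.01254
|∇h| = √(-0.01119² + 0.01254²) = 0.01681

0.017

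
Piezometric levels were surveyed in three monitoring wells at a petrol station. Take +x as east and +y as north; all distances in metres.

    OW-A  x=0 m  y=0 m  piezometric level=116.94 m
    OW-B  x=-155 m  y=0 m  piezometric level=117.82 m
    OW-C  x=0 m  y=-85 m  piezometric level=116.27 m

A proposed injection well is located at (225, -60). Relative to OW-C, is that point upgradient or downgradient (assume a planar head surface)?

∂h/∂x = (117.82 − 116.94) / (-155 − 0) = -0.005677
∂h/∂y = (116.27 − 116.94) / (-85 − 0) = +0.007882
Head at (225, -60) = 116.94 + (-0.005677)·(225) + (+0.007882)·(-60) = 115.19 m.
That is lower than the 116.27 m at OW-C, so the point is downgradient.

downgradient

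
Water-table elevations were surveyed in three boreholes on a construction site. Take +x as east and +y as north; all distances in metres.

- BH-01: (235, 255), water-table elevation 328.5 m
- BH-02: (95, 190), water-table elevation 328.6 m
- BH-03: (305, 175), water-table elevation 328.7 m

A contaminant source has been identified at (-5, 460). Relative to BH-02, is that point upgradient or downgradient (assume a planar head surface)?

downgradient

Taking BH-01 as reference: BH-02−BH-01 = (-140, -65, +0.1); BH-03−BH-01 = (70, -80, +0.2).
Solve a·Δx + b·Δy = Δh: det = (-140)·(-80) − 70·(-65) = 15750.
∂h/∂x = [(+0.1)·(-80) − (+0.2)·(-65)] / 15750 = +0.0003175
∂h/∂y = [(-140)·(+0.2) − 70·(+0.1)] / 15750 = -0.002222
Head at (-5, 460) = 328.5 + (+0.0003175)·(-240) + (-0.002222)·(205) = 327.97 m.
That is lower than the 328.6 m at BH-02, so the point is downgradient.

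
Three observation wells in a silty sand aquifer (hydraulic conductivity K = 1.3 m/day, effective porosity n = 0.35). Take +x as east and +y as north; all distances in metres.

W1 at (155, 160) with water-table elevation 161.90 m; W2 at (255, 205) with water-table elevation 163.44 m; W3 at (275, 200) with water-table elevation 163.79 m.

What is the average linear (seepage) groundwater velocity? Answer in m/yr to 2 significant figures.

Differences from W1: to W2 (Δx, Δy, Δh) = (100, 45, +1.54); to W3 = (120, 40, +1.89).
Determinant of the coordinate differences = 100·40 − 120·45 = -1400.
∂h/∂x = [(+1.54)·40 − (+1.89)·45] / -1400 = +0.01675
∂h/∂y = [100·(+1.89) − 120·(+1.54)] / -1400 = -0.003000
|∇h| = √(0.01675² + -0.003000²) = 0.01702
Seepage velocity v = K·i/n = 1.3 × 0.01702 / 0.35 = 0.06322 m/day = 23.09 m/yr.

23 m/yr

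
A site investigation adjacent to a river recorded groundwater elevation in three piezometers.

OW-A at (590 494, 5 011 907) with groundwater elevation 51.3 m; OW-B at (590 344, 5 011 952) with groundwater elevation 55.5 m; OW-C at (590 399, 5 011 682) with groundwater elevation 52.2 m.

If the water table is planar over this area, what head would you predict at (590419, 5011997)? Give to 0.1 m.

Taking OW-A as reference: OW-B−OW-A = (-150, 45, +4.2); OW-C−OW-A = (-95, -225, +0.9).
Determinant of the coordinate differences = (-150)·(-225) − (-95)·45 = 38025.
∂h/∂x = [(+4.2)·(-225) − (+0.9)·45] / 38025 = -0.02592
∂h/∂y = [(-150)·(+0.9) − (-95)·(+4.2)] / 38025 = +0.006943
h(590419, 5011997) = 51.3 + (-0.02592)·(-75) + (+0.006943)·(90) = 51.3 +1.944 +0.625 = 53.869 m.

53.9 m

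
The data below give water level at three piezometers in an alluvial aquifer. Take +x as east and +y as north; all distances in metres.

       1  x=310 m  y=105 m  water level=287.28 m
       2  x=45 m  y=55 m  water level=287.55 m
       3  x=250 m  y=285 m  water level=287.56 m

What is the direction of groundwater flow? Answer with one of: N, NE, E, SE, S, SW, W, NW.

With h = a·x + b·y + c and 1 as origin, the differences give:
  (-265)·a + (-50)·b = +0.27
  (-60)·a + 180·b = +0.28
Eliminate b (×180 and ×(-50), subtract): -50700·a = 62.600 → a = ∂h/∂x = -0.001235
Back-substitute: b = ∂h/∂y = +0.001144.
Flow = −∇h = (+0.001235 east, -0.001144 north), which points southeast.

SE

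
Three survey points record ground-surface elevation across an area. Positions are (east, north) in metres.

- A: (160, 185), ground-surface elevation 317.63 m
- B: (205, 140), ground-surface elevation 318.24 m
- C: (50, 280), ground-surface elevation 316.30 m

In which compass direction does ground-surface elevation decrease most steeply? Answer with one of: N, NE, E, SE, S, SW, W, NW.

Taking A as reference: B−A = (45, -45, +0.61); C−A = (-110, 95, -1.33).
Determinant of the coordinate differences = 45·95 − (-110)·(-45) = -675.
∂z/∂x = [(+0.61)·95 − (-1.33)·(-45)] / -675 = +0.002815
∂z/∂y = [45·(-1.33) − (-110)·(+0.61)] / -675 = -0.01074
Steepest decrease is along −∇f = (-0.002815 E, +0.01074 N) → north.

N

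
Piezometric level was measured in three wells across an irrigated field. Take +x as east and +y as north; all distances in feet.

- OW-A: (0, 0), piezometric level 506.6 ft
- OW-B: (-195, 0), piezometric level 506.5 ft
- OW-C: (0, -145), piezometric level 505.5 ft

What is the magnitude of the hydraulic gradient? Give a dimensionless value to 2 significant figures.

0.0076

∂h/∂x = (506.5 − 506.6) / (-195 − 0) = +0.0005128
∂h/∂y = (505.5 − 506.6) / (-145 − 0) = +0.007586
|∇h| = √(0.0005128² + 0.007586²) = 0.007603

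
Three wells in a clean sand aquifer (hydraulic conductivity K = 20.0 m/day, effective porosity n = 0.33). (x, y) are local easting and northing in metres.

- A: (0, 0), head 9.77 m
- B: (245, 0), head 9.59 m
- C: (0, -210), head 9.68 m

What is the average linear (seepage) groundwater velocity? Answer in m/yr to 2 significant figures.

∂h/∂x = (9.59 − 9.77) / (245 − 0) = -0.0007347
∂h/∂y = (9.68 − 9.77) / (-210 − 0) = +0.0004286
|∇h| = √(-0.0007347² + 0.0004286²) = 0.0008506
Seepage velocity v = K·i/n = 20.0 × 0.0008506 / 0.33 = 0.05155 m/day = 18.83 m/yr.

19 m/yr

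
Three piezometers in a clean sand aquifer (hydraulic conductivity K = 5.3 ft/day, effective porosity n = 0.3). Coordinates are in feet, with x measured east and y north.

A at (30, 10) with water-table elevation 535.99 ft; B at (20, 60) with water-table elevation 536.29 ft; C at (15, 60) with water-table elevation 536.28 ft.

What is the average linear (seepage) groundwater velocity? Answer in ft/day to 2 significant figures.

0.12 ft/day

With h = a·x + b·y + c and A as origin, the differences give:
  (-10)·a + 50·b = +0.30
  (-15)·a + 50·b = +0.29
Eliminate b (×50 and ×50, subtract): 250·a = 0.500 → a = ∂h/∂x = +0.002000
Back-substitute: b = ∂h/∂y = +0.006400.
|∇h| = √(0.002000² + 0.006400²) = 0.006705
Seepage velocity v = K·i/n = 5.3 × 0.006705 / 0.3 = 0.1185 ft/day.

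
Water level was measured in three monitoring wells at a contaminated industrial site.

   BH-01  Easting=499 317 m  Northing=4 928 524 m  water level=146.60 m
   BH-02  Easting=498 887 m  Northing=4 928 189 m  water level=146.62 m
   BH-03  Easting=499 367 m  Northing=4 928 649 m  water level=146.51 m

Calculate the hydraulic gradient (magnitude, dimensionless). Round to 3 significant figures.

Differences from BH-01: to BH-02 (Δx, Δy, Δh) = (-430, -335, +0.02); to BH-03 = (50, 125, -0.09).
Solve a·Δx + b·Δy = Δh: det = (-430)·125 − 50·(-335) = -37000.
∂h/∂x = [(+0.02)·125 − (-0.09)·(-335)] / -37000 = +0.0007473
∂h/∂y = [(-430)·(-0.09) − 50·(+0.02)] / -37000 = -0.001019
|∇h| = √(0.0007473² + -0.001019²) = 0.001264

0.00126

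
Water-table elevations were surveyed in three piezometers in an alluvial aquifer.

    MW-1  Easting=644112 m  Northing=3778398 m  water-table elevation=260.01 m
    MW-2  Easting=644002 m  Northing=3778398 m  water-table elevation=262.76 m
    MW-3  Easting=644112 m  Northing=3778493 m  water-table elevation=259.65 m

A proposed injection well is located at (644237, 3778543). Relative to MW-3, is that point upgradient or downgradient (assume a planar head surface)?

∂h/∂x = (262.76 − 260.01) / (644002 − 644112) = -0.02500
∂h/∂y = (259.65 − 260.01) / (3778493 − 3778398) = -0.003789
Head at (644237, 3778543) = 260.01 + (-0.02500)·(125) + (-0.003789)·(145) = 256.34 m.
That is lower than the 259.65 m at MW-3, so the point is downgradient.

downgradient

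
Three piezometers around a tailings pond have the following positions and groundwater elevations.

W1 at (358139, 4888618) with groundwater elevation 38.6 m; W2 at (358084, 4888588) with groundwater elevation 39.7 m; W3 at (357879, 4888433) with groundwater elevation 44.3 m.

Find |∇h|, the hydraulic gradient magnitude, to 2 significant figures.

0.018

With h = a·x + b·y + c and W1 as origin, the differences give:
  (-55)·a + (-30)·b = +1.1
  (-260)·a + (-185)·b = +5.7
Eliminate b (×(-185) and ×(-30), subtract): 2375·a = -32.50 → a = ∂h/∂x = -0.01368
Back-substitute: b = ∂h/∂y = -0.01158.
|∇h| = √(-0.01368² + -0.01158²) = 0.01792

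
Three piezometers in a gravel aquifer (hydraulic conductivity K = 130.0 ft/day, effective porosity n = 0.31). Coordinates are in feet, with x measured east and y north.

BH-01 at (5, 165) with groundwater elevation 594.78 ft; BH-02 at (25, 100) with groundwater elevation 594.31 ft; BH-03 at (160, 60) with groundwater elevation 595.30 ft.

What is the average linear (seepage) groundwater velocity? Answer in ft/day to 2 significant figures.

Taking BH-01 as reference: BH-02−BH-01 = (20, -65, -0.47); BH-03−BH-01 = (155, -105, +0.52).
Determinant of the coordinate differences = 20·(-105) − 155·(-65) = 7975.
∂h/∂x = [(-0.47)·(-105) − (+0.52)·(-65)] / 7975 = +0.01043
∂h/∂y = [20·(+0.52) − 155·(-0.47)] / 7975 = +0.01044
|∇h| = √(0.01043² + 0.01044²) = 0.01476
Seepage velocity v = K·i/n = 130.0 × 0.01476 / 0.31 = 6.19 ft/day.

6.2 ft/day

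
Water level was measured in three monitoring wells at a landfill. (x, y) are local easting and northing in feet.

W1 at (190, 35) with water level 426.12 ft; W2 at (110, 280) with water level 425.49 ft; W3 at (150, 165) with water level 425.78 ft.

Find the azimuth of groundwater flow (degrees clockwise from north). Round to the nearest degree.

035°

With h = a·x + b·y + c and W1 as origin, the differences give:
  (-80)·a + 245·b = -0.63
  (-40)·a + 130·b = -0.34
Eliminate b (×130 and ×245, subtract): -600·a = 1.400 → a = ∂h/∂x = -0.002333
Back-substitute: b = ∂h/∂y = -0.003333.
Flow direction (−∇h) has components (+0.002333 E, +0.003333 N).
Azimuth = atan2(E, N) = atan2(+0.002333, +0.003333) = 35.0° ≈ 035°.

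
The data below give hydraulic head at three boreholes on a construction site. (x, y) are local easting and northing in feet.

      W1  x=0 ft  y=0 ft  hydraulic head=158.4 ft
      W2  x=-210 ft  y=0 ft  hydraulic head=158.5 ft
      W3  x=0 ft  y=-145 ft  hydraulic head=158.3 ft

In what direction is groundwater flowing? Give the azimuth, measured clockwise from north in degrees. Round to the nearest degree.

145°

∂h/∂x = (158.5 − 158.4) / (-210 − 0) = -0.0004762
∂h/∂y = (158.3 − 158.4) / (-145 − 0) = +0.0006897
Flow direction (−∇h) has components (+0.0004762 E, -0.0006897 N).
Azimuth = atan2(E, N) = atan2(+0.0004762, -0.0006897) = 145.4° ≈ 145°.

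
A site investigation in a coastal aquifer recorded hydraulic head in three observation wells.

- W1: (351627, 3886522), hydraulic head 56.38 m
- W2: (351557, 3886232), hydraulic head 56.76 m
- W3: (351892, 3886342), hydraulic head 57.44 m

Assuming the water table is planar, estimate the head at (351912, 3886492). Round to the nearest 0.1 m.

Taking W1 as reference: W2−W1 = (-70, -290, +0.38); W3−W1 = (265, -180, +1.06).
Solve a·Δx + b·Δy = Δh: det = (-70)·(-180) − 265·(-290) = 89450.
∂h/∂x = [(+0.38)·(-180) − (+1.06)·(-290)] / 89450 = +0.002672
∂h/∂y = [(-70)·(+1.06) − 265·(+0.38)] / 89450 = -0.001955
h(351912, 3886492) = 56.38 + (+0.002672)·(285) + (-0.001955)·(-30) = 56.38 +0.761 +0.059 = 57.200 m.

57.2 m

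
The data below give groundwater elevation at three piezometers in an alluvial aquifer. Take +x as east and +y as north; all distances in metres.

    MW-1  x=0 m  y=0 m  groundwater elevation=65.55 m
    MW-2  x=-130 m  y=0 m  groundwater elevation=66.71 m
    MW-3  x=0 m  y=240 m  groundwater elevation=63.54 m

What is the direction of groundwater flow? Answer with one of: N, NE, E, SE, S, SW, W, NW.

NE

∂h/∂x = (66.71 − 65.55) / (-130 − 0) = -0.008923
∂h/∂y = (63.54 − 65.55) / (240 − 0) = -0.008375
Flow = −∇h = (+0.008923 east, +0.008375 north), which points northeast.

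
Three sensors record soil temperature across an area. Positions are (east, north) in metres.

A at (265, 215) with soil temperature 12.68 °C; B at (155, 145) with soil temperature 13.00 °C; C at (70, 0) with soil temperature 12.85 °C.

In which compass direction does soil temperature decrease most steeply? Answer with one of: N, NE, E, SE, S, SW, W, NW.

Differences from A: to B (Δx, Δy, Δh) = (-110, -70, +0.32); to C = (-195, -215, +0.17).
Solve a·Δx + b·Δy = ΔT: det = (-110)·(-215) − (-195)·(-70) = 10000.
∂T/∂x = [(+0.32)·(-215) − (+0.17)·(-70)] / 10000 = -0.005690
∂T/∂y = [(-110)·(+0.17) − (-195)·(+0.32)] / 10000 = +0.004370
Steepest decrease is along −∇f = (+0.005690 E, -0.004370 N) → southeast.

SE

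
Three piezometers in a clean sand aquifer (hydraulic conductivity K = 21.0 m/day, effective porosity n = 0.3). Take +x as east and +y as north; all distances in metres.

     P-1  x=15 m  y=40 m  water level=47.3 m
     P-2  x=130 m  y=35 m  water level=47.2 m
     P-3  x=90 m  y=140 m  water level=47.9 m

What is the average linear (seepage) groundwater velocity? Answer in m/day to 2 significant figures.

0.45 m/day

With h = a·x + b·y + c and P-1 as origin, the differences give:
  115·a + (-5)·b = -0.1
  75·a + 100·b = +0.6
Eliminate b (×100 and ×(-5), subtract): 11875·a = -7.00 → a = ∂h/∂x = -0.0005895
Back-substitute: b = ∂h/∂y = +0.006442.
|∇h| = √(-0.0005895² + 0.006442²) = 0.006469
Seepage velocity v = K·i/n = 21.0 × 0.006469 / 0.3 = 0.4528 m/day.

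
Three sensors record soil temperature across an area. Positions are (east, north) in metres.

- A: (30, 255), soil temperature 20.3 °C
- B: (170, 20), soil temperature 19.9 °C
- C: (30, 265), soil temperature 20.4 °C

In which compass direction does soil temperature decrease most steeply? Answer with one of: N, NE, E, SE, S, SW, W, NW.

SW

With T = a·x + b·y + c and A as origin, the differences give:
  140·a + (-235)·b = -0.4
  0·a + 10·b = +0.1
Eliminate b (×10 and ×(-235), subtract): 1400·a = 19.50 → a = ∂T/∂x = +0.01393
Back-substitute: b = ∂T/∂y = +0.010000.
Steepest decrease is along −∇f = (-0.01393 E, -0.010000 N) → southwest.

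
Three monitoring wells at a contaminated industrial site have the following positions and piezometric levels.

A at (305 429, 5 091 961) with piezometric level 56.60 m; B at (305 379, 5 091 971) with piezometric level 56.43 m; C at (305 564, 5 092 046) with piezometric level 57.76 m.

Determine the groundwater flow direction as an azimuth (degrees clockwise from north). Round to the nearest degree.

217°

With h = a·x + b·y + c and A as origin, the differences give:
  (-50)·a + 10·b = -0.17
  135·a + 85·b = +1.16
Eliminate b (×85 and ×10, subtract): -5600·a = -26.050 → a = ∂h/∂x = +0.004652
Back-substitute: b = ∂h/∂y = +0.006259.
Flow direction (−∇h) has components (-0.004652 E, -0.006259 N).
Azimuth = atan2(E, N) = atan2(-0.004652, -0.006259) = 216.6° ≈ 217°.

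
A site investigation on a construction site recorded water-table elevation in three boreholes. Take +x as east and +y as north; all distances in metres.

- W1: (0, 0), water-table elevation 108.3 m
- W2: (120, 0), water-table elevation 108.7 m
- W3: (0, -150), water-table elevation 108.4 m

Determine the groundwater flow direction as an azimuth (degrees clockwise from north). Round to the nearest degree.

∂h/∂x = (108.7 − 108.3) / (120 − 0) = +0.003333
∂h/∂y = (108.4 − 108.3) / (-150 − 0) = -0.0006667
Flow direction (−∇h) has components (-0.003333 E, +0.0006667 N).
Azimuth = atan2(E, N) = atan2(-0.003333, +0.0006667) = 281.3° ≈ 281°.

281°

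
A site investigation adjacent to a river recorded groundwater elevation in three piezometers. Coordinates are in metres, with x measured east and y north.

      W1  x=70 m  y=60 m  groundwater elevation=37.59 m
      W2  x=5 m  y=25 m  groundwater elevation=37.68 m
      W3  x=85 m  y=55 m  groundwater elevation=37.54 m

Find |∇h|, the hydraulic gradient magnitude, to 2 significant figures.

0.0034

With h = a·x + b·y + c and W1 as origin, the differences give:
  (-65)·a + (-35)·b = +0.09
  15·a + (-5)·b = -0.05
Eliminate b (×(-5) and ×(-35), subtract): 850·a = -2.200 → a = ∂h/∂x = -0.002588
Back-substitute: b = ∂h/∂y = +0.002235.
|∇h| = √(-0.002588² + 0.002235²) = 0.003419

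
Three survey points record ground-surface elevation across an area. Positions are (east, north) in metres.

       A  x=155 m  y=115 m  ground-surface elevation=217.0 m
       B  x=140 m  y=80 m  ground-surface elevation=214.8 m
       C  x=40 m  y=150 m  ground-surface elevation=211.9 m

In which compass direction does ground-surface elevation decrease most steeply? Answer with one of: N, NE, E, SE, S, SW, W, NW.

SW

With z = a·x + b·y + c and A as origin, the differences give:
  (-15)·a + (-35)·b = -2.2
  (-115)·a + 35·b = -5.1
Eliminate b (×35 and ×(-35), subtract): -4550·a = -255.50 → a = ∂z/∂x = +0.05615
Back-substitute: b = ∂z/∂y = +0.03879.
Steepest decrease is along −∇f = (-0.05615 E, -0.03879 N) → southwest.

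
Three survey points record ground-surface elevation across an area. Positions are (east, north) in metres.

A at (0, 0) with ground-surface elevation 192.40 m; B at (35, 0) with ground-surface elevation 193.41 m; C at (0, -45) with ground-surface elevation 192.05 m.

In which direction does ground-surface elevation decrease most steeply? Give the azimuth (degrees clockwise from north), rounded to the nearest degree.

∂z/∂x = (193.41 − 192.40) / (35 − 0) = +0.02886
∂z/∂y = (192.05 − 192.40) / (-45 − 0) = +0.007778
Steepest decrease is along −∇f: components (-0.02886 E, -0.007778 N).
Azimuth = atan2(-0.02886, -0.007778) = 254.9° ≈ 255°.

255°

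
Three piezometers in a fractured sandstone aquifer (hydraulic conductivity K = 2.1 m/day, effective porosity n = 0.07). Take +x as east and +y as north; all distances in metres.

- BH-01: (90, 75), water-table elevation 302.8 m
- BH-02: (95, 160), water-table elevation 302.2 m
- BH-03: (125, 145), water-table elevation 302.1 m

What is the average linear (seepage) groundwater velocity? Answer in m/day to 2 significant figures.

0.28 m/day

Taking BH-01 as reference: BH-02−BH-01 = (5, 85, -0.6); BH-03−BH-01 = (35, 70, -0.7).
Determinant of the coordinate differences = 5·70 − 35·85 = -2625.
∂h/∂x = [(-0.6)·70 − (-0.7)·85] / -2625 = -0.006667
∂h/∂y = [5·(-0.7) − 35·(-0.6)] / -2625 = -0.006667
|∇h| = √(-0.006667² + -0.006667²) = 0.009429
Seepage velocity v = K·i/n = 2.1 × 0.009429 / 0.07 = 0.2829 m/day.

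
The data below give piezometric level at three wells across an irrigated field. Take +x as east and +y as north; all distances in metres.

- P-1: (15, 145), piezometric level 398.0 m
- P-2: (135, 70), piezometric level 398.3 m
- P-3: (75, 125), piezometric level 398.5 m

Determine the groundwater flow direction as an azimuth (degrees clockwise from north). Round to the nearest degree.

217°

With h = a·x + b·y + c and P-1 as origin, the differences give:
  120·a + (-75)·b = +0.3
  60·a + (-20)·b = +0.5
Eliminate b (×(-20) and ×(-75), subtract): 2100·a = 31.50 → a = ∂h/∂x = +0.01500
Back-substitute: b = ∂h/∂y = +0.02000.
Flow direction (−∇h) has components (-0.01500 E, -0.02000 N).
Azimuth = atan2(E, N) = atan2(-0.01500, -0.02000) = 216.9° ≈ 217°.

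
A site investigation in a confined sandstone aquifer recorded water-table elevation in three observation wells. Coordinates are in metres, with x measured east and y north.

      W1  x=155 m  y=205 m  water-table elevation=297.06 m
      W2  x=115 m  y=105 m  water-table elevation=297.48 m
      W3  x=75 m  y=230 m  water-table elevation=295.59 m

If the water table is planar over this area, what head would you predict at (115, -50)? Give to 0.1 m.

299.1 m

Taking W1 as reference: W2−W1 = (-40, -100, +0.42); W3−W1 = (-80, 25, -1.47).
Determinant of the coordinate differences = (-40)·25 − (-80)·(-100) = -9000.
∂h/∂x = [(+0.42)·25 − (-1.47)·(-100)] / -9000 = +0.01517
∂h/∂y = [(-40)·(-1.47) − (-80)·(+0.42)] / -9000 = -0.01027
h(115, -50) = 297.06 + (+0.01517)·(-40) + (-0.01027)·(-255) = 297.06 -0.607 +2.618 = 299.071 m.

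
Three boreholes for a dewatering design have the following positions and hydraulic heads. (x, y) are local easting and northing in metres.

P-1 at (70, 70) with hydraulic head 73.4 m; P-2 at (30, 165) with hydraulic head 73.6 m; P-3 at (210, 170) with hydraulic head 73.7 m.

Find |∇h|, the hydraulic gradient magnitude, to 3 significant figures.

0.00236

Taking P-1 as reference: P-2−P-1 = (-40, 95, +0.2); P-3−P-1 = (140, 100, +0.3).
Solve a·Δx + b·Δy = Δh: det = (-40)·100 − 140·95 = -17300.
∂h/∂x = [(+0.2)·100 − (+0.3)·95] / -17300 = +0.0004913
∂h/∂y = [(-40)·(+0.3) − 140·(+0.2)] / -17300 = +0.002312
|∇h| = √(0.0004913² + 0.002312²) = 0.002364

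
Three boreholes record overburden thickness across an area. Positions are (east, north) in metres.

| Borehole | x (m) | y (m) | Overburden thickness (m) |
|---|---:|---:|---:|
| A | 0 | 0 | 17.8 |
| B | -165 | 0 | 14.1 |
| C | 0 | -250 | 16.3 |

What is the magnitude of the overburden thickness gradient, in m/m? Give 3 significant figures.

∂d/∂x = (14.1 − 17.8) / (-165 − 0) = +0.02242
∂d/∂y = (16.3 − 17.8) / (-250 − 0) = +0.006000
|∇f| = √(0.02242² + 0.006000²) = 0.02321 m/m

0.0232 m/m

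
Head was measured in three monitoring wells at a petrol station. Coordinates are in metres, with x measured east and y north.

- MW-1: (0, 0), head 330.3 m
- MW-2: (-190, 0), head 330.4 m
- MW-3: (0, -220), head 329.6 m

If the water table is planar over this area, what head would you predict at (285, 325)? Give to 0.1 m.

∂h/∂x = (330.4 − 330.3) / (-190 − 0) = -0.0005263
∂h/∂y = (329.6 − 330.3) / (-220 − 0) = +0.003182
h(285, 325) = 330.3 + (-0.0005263)·(285) + (+0.003182)·(325) = 330.3 -0.150 +1.034 = 331.184 m.

331.2 m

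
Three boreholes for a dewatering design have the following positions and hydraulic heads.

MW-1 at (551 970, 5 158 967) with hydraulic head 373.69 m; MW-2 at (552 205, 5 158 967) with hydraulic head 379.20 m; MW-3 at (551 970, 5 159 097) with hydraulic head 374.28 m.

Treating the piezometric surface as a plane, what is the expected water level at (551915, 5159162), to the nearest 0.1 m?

∂h/∂x = (379.20 − 373.69) / (552205 − 551970) = +0.02345
∂h/∂y = (374.28 − 373.69) / (5159097 − 5158967) = +0.004538
h(551915, 5159162) = 373.69 + (+0.02345)·(-55) + (+0.004538)·(195) = 373.69 -1.290 +0.885 = 373.285 m.

373.3 m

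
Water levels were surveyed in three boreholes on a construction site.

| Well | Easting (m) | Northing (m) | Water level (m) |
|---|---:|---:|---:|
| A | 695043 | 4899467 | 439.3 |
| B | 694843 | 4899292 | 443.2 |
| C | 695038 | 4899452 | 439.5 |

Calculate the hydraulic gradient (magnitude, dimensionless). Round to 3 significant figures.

Three-point gradient (reference A): Δ to B = (-200, -175, +3.9), Δ to C = (-5, -15, +0.2).
∂h/∂x = -0.01106, ∂h/∂y = -0.009647 (det = 2125).
|∇h| = √(-0.01106² + -0.009647²) = 0.01468

0.0147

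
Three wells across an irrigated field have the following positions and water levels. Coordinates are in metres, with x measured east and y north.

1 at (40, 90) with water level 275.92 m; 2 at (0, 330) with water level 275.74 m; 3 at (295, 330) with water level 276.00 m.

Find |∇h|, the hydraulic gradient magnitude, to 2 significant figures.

0.0011

Three-point gradient (reference 1): Δ to 2 = (-40, 240, -0.18), Δ to 3 = (255, 240, +0.08).
∂h/∂x = +0.0008814, ∂h/∂y = -0.0006031 (det = -70800).
|∇h| = √(0.0008814² + -0.0006031²) = 0.001068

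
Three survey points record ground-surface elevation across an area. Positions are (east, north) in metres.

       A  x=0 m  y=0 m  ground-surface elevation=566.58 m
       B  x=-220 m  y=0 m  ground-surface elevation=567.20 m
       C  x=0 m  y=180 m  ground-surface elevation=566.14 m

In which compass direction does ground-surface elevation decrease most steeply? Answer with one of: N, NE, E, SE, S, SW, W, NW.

∂z/∂x = (567.20 − 566.58) / (-220 − 0) = -0.002818
∂z/∂y = (566.14 − 566.58) / (180 − 0) = -0.002444
Steepest decrease is along −∇f = (+0.002818 E, +0.002444 N) → northeast.

NE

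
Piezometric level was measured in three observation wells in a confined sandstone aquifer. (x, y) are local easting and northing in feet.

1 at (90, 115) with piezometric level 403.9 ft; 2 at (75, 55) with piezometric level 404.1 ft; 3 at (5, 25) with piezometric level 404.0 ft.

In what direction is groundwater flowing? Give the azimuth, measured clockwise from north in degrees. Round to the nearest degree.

Taking 1 as reference: 2−1 = (-15, -60, +0.2); 3−1 = (-85, -90, +0.1).
Solve a·Δx + b·Δy = Δh: det = (-15)·(-90) − (-85)·(-60) = -3750.
∂h/∂x = [(+0.2)·(-90) − (+0.1)·(-60)] / -3750 = +0.003200
∂h/∂y = [(-15)·(+0.1) − (-85)·(+0.2)] / -3750 = -0.004133
Flow direction (−∇h) has components (-0.003200 E, +0.004133 N).
Azimuth = atan2(E, N) = atan2(-0.003200, +0.004133) = 322.3° ≈ 322°.

322°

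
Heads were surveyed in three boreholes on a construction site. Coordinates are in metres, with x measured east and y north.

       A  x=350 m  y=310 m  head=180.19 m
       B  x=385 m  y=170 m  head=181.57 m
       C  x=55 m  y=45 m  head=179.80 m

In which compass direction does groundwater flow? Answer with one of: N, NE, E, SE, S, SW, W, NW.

Taking A as reference: B−A = (35, -140, +1.38); C−A = (-295, -265, -0.39).
Determinant of the coordinate differences = 35·(-265) − (-295)·(-140) = -50575.
∂h/∂x = [(+1.38)·(-265) − (-0.39)·(-140)] / -50575 = +0.008310
∂h/∂y = [35·(-0.39) − (-295)·(+1.38)] / -50575 = -0.007780
Flow = −∇h = (-0.008310 east, +0.007780 north), which points northwest.

NW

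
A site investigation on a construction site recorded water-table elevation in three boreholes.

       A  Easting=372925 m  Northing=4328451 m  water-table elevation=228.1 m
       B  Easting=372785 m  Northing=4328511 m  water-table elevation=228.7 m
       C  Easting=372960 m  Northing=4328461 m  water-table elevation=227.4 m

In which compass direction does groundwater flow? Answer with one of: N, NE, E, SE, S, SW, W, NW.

Differences from A: to B (Δx, Δy, Δh) = (-140, 60, +0.6); to C = (35, 10, -0.7).
Solve a·Δx + b·Δy = Δh: det = (-140)·10 − 35·60 = -3500.
∂h/∂x = [(+0.6)·10 − (-0.7)·60] / -3500 = -0.01371
∂h/∂y = [(-140)·(-0.7) − 35·(+0.6)] / -3500 = -0.02200
Flow = −∇h = (+0.01371 east, +0.02200 north), which points northeast.

NE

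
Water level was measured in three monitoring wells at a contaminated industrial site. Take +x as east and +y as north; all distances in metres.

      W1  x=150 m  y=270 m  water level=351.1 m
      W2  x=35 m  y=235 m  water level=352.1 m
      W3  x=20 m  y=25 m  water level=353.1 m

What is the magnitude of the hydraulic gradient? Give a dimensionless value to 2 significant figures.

With h = a·x + b·y + c and W1 as origin, the differences give:
  (-115)·a + (-35)·b = +1.0
  (-130)·a + (-245)·b = +2.0
Eliminate b (×(-245) and ×(-35), subtract): 23625·a = -175.00 → a = ∂h/∂x = -0.007407
Back-substitute: b = ∂h/∂y = -0.004233.
|∇h| = √(-0.007407² + -0.004233²) = 0.008531

0.0085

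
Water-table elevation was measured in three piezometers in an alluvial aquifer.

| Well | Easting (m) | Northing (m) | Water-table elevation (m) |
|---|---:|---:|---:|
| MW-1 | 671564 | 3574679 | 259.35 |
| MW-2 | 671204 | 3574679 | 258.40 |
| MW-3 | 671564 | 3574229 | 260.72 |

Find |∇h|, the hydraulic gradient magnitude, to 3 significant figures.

0.00403

∂h/∂x = (258.40 − 259.35) / (671204 − 671564) = +0.002639
∂h/∂y = (260.72 − 259.35) / (3574229 − 3574679) = -0.003044
|∇h| = √(0.002639² + -0.003044²) = 0.004029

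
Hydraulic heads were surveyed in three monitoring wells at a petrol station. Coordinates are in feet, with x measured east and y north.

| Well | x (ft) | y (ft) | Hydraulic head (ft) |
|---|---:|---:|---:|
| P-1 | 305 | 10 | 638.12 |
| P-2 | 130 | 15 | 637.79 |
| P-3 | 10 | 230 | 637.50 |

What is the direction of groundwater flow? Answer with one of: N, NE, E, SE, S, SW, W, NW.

W

Three-point gradient (reference P-1): Δ to P-2 = (-175, 5, -0.33), Δ to P-3 = (-295, 220, -0.62).
∂h/∂x = +0.001877, ∂h/∂y = -0.0003011 (det = -37025).
Flow = −∇h = (-0.001877 east, +0.0003011 north), which points west.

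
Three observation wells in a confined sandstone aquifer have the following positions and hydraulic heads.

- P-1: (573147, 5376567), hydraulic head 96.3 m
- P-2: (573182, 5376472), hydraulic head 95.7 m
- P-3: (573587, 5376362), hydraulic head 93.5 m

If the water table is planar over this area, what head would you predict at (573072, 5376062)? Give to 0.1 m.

94.2 m

Three-point gradient (reference P-1): Δ to P-2 = (35, -95, -0.6), Δ to P-3 = (440, -205, -2.8).
∂h/∂x = -0.004130, ∂h/∂y = +0.004794 (det = 34625).
h(573072, 5376062) = 96.3 + (-0.004130)·(-75) + (+0.004794)·(-505) = 96.3 +0.310 -2.421 = 94.189 m.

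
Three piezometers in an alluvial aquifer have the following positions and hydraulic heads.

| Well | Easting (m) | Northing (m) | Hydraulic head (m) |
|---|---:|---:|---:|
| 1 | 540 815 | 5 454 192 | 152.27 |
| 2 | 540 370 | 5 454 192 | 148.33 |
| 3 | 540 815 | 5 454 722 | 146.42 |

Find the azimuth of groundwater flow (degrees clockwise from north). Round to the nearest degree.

∂h/∂x = (148.33 − 152.27) / (540370 − 540815) = +0.008854
∂h/∂y = (146.42 − 152.27) / (5454722 − 5454192) = -0.01104
Flow direction (−∇h) has components (-0.008854 E, +0.01104 N).
Azimuth = atan2(E, N) = atan2(-0.008854, +0.01104) = 321.3° ≈ 321°.

321°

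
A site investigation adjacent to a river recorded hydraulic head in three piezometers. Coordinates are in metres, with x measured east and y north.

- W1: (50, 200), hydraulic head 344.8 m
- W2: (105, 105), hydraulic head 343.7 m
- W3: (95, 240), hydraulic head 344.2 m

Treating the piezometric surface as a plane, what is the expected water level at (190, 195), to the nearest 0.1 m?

342.6 m

Differences from W1: to W2 (Δx, Δy, Δh) = (55, -95, -1.1); to W3 = (45, 40, -0.6).
Solve a·Δx + b·Δy = Δh: det = 55·40 − 45·(-95) = 6475.
∂h/∂x = [(-1.1)·40 − (-0.6)·(-95)] / 6475 = -0.01560
∂h/∂y = [55·(-0.6) − 45·(-1.1)] / 6475 = +0.002548
h(190, 195) = 344.8 + (-0.01560)·(140) + (+0.002548)·(-5) = 344.8 -2.184 -0.013 = 342.603 m.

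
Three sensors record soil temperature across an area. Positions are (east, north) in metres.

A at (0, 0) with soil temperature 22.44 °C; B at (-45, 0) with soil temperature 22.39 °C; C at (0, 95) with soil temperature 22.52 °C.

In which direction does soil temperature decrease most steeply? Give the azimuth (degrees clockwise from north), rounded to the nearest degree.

∂T/∂x = (22.39 − 22.44) / (-45 − 0) = +0.001111
∂T/∂y = (22.52 − 22.44) / (95 − 0) = +0.0008421
Steepest decrease is along −∇f: components (-0.001111 E, -0.0008421 N).
Azimuth = atan2(-0.001111, -0.0008421) = 232.8° ≈ 233°.

233°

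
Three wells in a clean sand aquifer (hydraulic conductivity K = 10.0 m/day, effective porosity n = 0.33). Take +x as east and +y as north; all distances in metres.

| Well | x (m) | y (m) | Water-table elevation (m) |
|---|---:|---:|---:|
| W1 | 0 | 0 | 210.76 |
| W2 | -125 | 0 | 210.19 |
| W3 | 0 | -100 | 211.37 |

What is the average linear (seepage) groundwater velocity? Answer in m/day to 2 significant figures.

∂h/∂x = (210.19 − 210.76) / (-125 − 0) = +0.004560
∂h/∂y = (211.37 − 210.76) / (-100 − 0) = -0.006100
|∇h| = √(0.004560² + -0.006100²) = 0.007616
Seepage velocity v = K·i/n = 10.0 × 0.007616 / 0.33 = 0.2308 m/day.

0.23 m/day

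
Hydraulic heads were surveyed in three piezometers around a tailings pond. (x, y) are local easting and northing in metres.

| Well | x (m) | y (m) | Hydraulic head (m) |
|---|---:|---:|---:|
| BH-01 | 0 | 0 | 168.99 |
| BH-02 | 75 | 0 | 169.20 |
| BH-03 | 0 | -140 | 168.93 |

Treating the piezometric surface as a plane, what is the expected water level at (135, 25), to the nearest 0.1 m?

∂h/∂x = (169.20 − 168.99) / (75 − 0) = +0.002800
∂h/∂y = (168.93 − 168.99) / (-140 − 0) = +0.0004286
h(135, 25) = 168.99 + (+0.002800)·(135) + (+0.0004286)·(25) = 168.99 +0.378 +0.011 = 169.379 m.

169.4 m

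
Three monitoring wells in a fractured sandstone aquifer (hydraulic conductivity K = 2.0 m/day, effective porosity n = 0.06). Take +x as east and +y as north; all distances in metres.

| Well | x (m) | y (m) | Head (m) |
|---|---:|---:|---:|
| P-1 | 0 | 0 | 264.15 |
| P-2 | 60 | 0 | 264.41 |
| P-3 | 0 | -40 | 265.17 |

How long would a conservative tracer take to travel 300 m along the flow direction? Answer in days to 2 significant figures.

350 days

∂h/∂x = (264.41 − 264.15) / (60 − 0) = +0.004333
∂h/∂y = (265.17 − 264.15) / (-40 − 0) = -0.02550
|∇h| = √(0.004333² + -0.02550²) = 0.02587
Seepage velocity v = K·i/n = 2.0 × 0.02587 / 0.06 = 0.8623 m/day.
t = 300 / 0.8623 = 347.9 days.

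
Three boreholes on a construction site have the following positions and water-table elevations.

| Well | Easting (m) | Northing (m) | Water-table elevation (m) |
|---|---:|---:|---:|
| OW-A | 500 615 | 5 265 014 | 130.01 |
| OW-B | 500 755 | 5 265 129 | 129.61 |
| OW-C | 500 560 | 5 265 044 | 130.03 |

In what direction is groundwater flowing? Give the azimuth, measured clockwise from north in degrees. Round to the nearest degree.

Taking OW-A as reference: OW-B−OW-A = (140, 115, -0.40); OW-C−OW-A = (-55, 30, +0.02).
Solve a·Δx + b·Δy = Δh: det = 140·30 − (-55)·115 = 10525.
∂h/∂x = [(-0.40)·30 − (+0.02)·115] / 10525 = -0.001359
∂h/∂y = [140·(+0.02) − (-55)·(-0.40)] / 10525 = -0.001824
Flow direction (−∇h) has components (+0.001359 E, +0.001824 N).
Azimuth = atan2(E, N) = atan2(+0.001359, +0.001824) = 36.7° ≈ 037°.

037°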